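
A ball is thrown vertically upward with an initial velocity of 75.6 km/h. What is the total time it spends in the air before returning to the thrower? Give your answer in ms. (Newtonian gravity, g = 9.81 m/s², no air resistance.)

v₀ = 75.6 km/h × 0.2777777777777778 = 21.0 m/s
t_total = 2 × v₀ / g = 2 × 21.0 / 9.81 = 4.28135 s
t_total = 4.28135 s / 0.001 = 4281 ms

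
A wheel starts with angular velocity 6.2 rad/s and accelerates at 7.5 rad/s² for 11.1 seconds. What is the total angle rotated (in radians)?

θ = ω₀t + ½αt² = 6.2×11.1 + ½×7.5×11.1² = 530.86 rad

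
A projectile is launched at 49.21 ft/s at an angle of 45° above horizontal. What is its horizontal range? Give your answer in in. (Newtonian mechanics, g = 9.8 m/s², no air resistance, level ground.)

v₀ = 49.21 ft/s × 0.3048 = 14.9992 m/s
R = v₀² × sin(2θ) / g = 14.9992² × sin(2 × 45°) / 9.8 = 224.976 × 1.0 / 9.8 = 22.9567 m
R = 22.9567 m / 0.0254 = 903.8 in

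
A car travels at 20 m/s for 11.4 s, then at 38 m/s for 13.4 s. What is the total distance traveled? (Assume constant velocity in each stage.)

d₁ = v₁t₁ = 20 × 11.4 = 228.0 m
d₂ = v₂t₂ = 38 × 13.4 = 509.2 m
d_total = 228.0 + 509.2 = 737.2 m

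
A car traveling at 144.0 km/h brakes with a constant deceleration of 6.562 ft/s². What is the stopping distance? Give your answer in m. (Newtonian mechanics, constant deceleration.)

v₀ = 144.0 km/h × 0.2777777777777778 = 40.0 m/s
a = 6.562 ft/s² × 0.3048 = 2.0001 m/s²
d = v₀² / (2a) = 40.0² / (2 × 2.0001) = 1600.0 / 4.0002 = 400.0 m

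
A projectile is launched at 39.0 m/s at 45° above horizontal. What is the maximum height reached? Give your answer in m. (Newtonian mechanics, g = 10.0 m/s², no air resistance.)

H = v₀² × sin²(θ) / (2g) = 39.0² × sin(45°)² / (2 × 10.0) = 1521.0 × 0.5 / 20.0 = 38.02 m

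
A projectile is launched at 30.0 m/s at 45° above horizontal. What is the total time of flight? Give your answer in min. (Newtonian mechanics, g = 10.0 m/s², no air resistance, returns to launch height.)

T = 2 × v₀ × sin(θ) / g = 2 × 30.0 × sin(45°) / 10.0 = 2 × 30.0 × 0.707107 / 10.0 = 4.24264 s
T = 4.24264 s / 60.0 = 0.07071 min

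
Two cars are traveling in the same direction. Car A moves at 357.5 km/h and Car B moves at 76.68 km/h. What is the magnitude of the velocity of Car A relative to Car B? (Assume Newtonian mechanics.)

v_rel = |v_A - v_B| = |357.5 - 76.68| = 280.82 km/h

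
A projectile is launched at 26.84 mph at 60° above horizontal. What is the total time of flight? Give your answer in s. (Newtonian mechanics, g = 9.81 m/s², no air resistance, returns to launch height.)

v₀ = 26.84 mph × 0.44704 = 11.9986 m/s
T = 2 × v₀ × sin(θ) / g = 2 × 11.9986 × sin(60°) / 9.81 = 2 × 11.9986 × 0.866025 / 9.81 = 2.118 s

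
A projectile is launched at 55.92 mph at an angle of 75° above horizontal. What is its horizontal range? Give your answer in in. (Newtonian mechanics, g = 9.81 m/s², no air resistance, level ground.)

v₀ = 55.92 mph × 0.44704 = 24.9985 m/s
R = v₀² × sin(2θ) / g = 24.9985² × sin(2 × 75°) / 9.81 = 624.925 × 0.5 / 9.81 = 31.8514 m
R = 31.8514 m / 0.0254 = 1254 in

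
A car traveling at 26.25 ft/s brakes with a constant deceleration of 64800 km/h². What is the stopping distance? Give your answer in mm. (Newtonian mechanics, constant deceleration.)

v₀ = 26.25 ft/s × 0.3048 = 8.001 m/s
a = 64800 km/h² × 7.716049382716049e-05 = 5.0 m/s²
d = v₀² / (2a) = 8.001² / (2 × 5.0) = 64.016 / 10.0 = 6.4016 m
d = 6.4016 m / 0.001 = 6402 mm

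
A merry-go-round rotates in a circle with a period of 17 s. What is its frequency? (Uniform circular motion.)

f = 1/T = 1/17 = 0.0588 Hz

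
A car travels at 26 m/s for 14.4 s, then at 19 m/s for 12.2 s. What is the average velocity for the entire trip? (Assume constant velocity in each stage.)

d₁ = v₁t₁ = 26 × 14.4 = 374.4 m
d₂ = v₂t₂ = 19 × 12.2 = 231.8 m
d_total = 606.2 m, t_total = 26.6 s
v_avg = d_total/t_total = 606.2/26.6 = 22.79 m/s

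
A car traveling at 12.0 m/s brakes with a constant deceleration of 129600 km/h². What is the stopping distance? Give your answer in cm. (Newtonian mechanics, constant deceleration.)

a = 129600 km/h² × 7.716049382716049e-05 = 10.0 m/s²
d = v₀² / (2a) = 12.0² / (2 × 10.0) = 144.0 / 20.0 = 7.2 m
d = 7.2 m / 0.01 = 720.0 cm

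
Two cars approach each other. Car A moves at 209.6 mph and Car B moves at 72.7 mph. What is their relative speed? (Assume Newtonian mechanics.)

v_rel = v_A + v_B = 209.6 + 72.7 = 282.3 mph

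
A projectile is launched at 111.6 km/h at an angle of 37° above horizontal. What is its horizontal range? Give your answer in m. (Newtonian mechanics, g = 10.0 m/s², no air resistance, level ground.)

v₀ = 111.6 km/h × 0.2777777777777778 = 31.0 m/s
R = v₀² × sin(2θ) / g = 31.0² × sin(2 × 37°) / 10.0 = 961.0 × 0.961262 / 10.0 = 92.38 m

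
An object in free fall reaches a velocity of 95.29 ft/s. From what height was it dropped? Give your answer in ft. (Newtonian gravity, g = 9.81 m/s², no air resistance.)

v = 95.29 ft/s × 0.3048 = 29.0444 m/s
h = v² / (2g) = 29.0444² / (2 × 9.81) = 42.9958 m
h = 42.9958 m / 0.3048 = 141.1 ft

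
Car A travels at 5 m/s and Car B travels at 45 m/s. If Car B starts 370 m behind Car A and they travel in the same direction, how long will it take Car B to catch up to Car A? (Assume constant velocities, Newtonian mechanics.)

Relative speed: v_rel = 45 - 5 = 40 m/s
Time to catch: t = d₀/v_rel = 370/40 = 9.25 s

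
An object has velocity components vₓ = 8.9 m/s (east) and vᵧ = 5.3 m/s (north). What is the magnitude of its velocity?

|v| = √(vₓ² + vᵧ²) = √(8.9² + 5.3²) = √(107.3) = 10.36 m/s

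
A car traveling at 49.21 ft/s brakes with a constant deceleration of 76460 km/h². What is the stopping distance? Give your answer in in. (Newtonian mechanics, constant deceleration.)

v₀ = 49.21 ft/s × 0.3048 = 14.9992 m/s
a = 76460 km/h² × 7.716049382716049e-05 = 5.89969 m/s²
d = v₀² / (2a) = 14.9992² / (2 × 5.89969) = 224.976 / 11.7994 = 19.0667 m
d = 19.0667 m / 0.0254 = 750.7 in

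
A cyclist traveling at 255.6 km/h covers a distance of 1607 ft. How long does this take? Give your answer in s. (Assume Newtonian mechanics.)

d = 1607 ft × 0.3048 = 489.814 m
v = 255.6 km/h × 0.2777777777777778 = 71.0 m/s
t = d / v = 489.814 / 71.0 = 6.899 s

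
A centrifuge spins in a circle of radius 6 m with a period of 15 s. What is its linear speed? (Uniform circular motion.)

v = 2πr/T = 2π×6/15 = 2.51 m/s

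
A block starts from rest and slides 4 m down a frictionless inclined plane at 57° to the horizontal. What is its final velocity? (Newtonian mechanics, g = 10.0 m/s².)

a = g sin(θ) = 10.0 × sin(57°) = 8.3867 m/s²
v = √(2ad) = √(2 × 8.3867 × 4) = 8.19 m/s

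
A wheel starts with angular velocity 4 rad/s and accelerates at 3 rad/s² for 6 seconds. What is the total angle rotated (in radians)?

θ = ω₀t + ½αt² = 4×6 + ½×3×6² = 78.0 rad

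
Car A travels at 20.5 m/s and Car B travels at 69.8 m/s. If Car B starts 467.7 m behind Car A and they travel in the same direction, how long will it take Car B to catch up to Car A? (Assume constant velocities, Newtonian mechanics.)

Relative speed: v_rel = 69.8 - 20.5 = 49.3 m/s
Time to catch: t = d₀/v_rel = 467.7/49.3 = 9.49 s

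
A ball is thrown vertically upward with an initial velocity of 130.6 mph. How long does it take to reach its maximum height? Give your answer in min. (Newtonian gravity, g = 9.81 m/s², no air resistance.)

v₀ = 130.6 mph × 0.44704 = 58.3834 m/s
t_up = v₀ / g = 58.3834 / 9.81 = 5.95142 s
t_up = 5.95142 s / 60.0 = 0.09919 min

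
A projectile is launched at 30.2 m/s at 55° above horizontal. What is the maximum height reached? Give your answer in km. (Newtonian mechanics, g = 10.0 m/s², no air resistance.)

H = v₀² × sin²(θ) / (2g) = 30.2² × sin(55°)² / (2 × 10.0) = 912.04 × 0.67101 / 20.0 = 30.5994 m
H = 30.5994 m / 1000.0 = 0.0306 km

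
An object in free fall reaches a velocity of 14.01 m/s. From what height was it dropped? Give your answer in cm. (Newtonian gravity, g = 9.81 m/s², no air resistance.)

h = v² / (2g) = 14.01² / (2 × 9.81) = 10.0041 m
h = 10.0041 m / 0.01 = 1000 cm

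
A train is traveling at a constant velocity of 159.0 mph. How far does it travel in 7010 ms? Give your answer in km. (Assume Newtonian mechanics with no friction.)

v = 159.0 mph × 0.44704 = 71.0794 m/s
t = 7010 ms × 0.001 = 7.01 s
d = v × t = 71.0794 × 7.01 = 498.267 m
d = 498.267 m / 1000.0 = 0.4983 km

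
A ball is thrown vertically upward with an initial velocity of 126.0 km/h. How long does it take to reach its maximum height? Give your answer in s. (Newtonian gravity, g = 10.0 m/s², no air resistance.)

v₀ = 126.0 km/h × 0.2777777777777778 = 35.0 m/s
t_up = v₀ / g = 35.0 / 10.0 = 3.5 s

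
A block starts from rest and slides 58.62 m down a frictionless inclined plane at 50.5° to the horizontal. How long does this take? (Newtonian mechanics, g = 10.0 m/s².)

a = g sin(θ) = 10.0 × sin(50.5°) = 7.7162 m/s²
t = √(2d/a) = √(2 × 58.62 / 7.7162) = 3.9 s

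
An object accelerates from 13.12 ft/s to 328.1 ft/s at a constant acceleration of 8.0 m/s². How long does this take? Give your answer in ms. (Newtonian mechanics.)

v₀ = 13.12 ft/s × 0.3048 = 3.99898 m/s
v = 328.1 ft/s × 0.3048 = 100.005 m/s
t = (v - v₀) / a = (100.005 - 3.99898) / 8.0 = 12.0008 s
t = 12.0008 s / 0.001 = 12000 ms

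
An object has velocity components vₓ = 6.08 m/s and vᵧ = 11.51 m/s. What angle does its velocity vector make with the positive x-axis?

θ = arctan(vᵧ/vₓ) = arctan(11.51/6.08) = 62.16°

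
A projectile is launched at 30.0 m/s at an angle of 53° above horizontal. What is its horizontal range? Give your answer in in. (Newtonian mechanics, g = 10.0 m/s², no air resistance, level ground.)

R = v₀² × sin(2θ) / g = 30.0² × sin(2 × 53°) / 10.0 = 900.0 × 0.961262 / 10.0 = 86.5136 m
R = 86.5136 m / 0.0254 = 3406 in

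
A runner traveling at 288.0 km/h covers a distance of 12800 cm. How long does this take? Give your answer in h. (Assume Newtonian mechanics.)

d = 12800 cm × 0.01 = 128.0 m
v = 288.0 km/h × 0.2777777777777778 = 80.0 m/s
t = d / v = 128.0 / 80.0 = 1.6 s
t = 1.6 s / 3600.0 = 0.0004444 h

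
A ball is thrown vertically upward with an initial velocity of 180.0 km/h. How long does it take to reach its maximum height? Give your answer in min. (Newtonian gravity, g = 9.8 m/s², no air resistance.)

v₀ = 180.0 km/h × 0.2777777777777778 = 50.0 m/s
t_up = v₀ / g = 50.0 / 9.8 = 5.10204 s
t_up = 5.10204 s / 60.0 = 0.08503 min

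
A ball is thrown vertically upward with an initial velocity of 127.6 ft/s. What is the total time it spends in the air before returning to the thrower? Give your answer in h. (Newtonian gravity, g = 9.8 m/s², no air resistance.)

v₀ = 127.6 ft/s × 0.3048 = 38.8925 m/s
t_total = 2 × v₀ / g = 2 × 38.8925 / 9.8 = 7.93724 s
t_total = 7.93724 s / 3600.0 = 0.002205 h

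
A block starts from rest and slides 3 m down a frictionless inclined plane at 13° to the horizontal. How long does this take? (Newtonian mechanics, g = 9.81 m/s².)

a = g sin(θ) = 9.81 × sin(13°) = 2.2068 m/s²
t = √(2d/a) = √(2 × 3 / 2.2068) = 1.65 s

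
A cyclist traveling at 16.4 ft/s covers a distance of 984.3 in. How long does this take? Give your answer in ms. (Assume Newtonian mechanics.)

d = 984.3 in × 0.0254 = 25.0012 m
v = 16.4 ft/s × 0.3048 = 4.99872 m/s
t = d / v = 25.0012 / 4.99872 = 5.00152 s
t = 5.00152 s / 0.001 = 5002 ms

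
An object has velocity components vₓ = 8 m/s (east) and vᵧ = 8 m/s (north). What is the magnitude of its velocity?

|v| = √(vₓ² + vᵧ²) = √(8² + 8²) = √(128) = 11.31 m/s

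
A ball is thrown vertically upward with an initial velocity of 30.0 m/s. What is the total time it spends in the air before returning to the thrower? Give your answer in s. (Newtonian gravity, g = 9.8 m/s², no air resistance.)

t_total = 2 × v₀ / g = 2 × 30.0 / 9.8 = 6.122 s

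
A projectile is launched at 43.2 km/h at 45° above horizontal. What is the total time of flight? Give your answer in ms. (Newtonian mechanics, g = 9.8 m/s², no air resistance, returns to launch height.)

v₀ = 43.2 km/h × 0.2777777777777778 = 12.0 m/s
T = 2 × v₀ × sin(θ) / g = 2 × 12.0 × sin(45°) / 9.8 = 2 × 12.0 × 0.707107 / 9.8 = 1.73169 s
T = 1.73169 s / 0.001 = 1732 ms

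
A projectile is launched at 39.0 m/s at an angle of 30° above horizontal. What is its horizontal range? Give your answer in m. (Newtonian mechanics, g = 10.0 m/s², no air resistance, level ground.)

R = v₀² × sin(2θ) / g = 39.0² × sin(2 × 30°) / 10.0 = 1521.0 × 0.866025 / 10.0 = 131.7 m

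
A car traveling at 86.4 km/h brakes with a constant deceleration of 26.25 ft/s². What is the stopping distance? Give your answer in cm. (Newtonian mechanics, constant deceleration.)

v₀ = 86.4 km/h × 0.2777777777777778 = 24.0 m/s
a = 26.25 ft/s² × 0.3048 = 8.001 m/s²
d = v₀² / (2a) = 24.0² / (2 × 8.001) = 576.0 / 16.002 = 35.9955 m
d = 35.9955 m / 0.01 = 3600 cm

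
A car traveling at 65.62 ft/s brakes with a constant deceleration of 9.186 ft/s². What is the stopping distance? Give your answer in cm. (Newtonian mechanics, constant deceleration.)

v₀ = 65.62 ft/s × 0.3048 = 20.001 m/s
a = 9.186 ft/s² × 0.3048 = 2.79989 m/s²
d = v₀² / (2a) = 20.001² / (2 × 2.79989) = 400.04 / 5.59978 = 71.4385 m
d = 71.4385 m / 0.01 = 7144 cm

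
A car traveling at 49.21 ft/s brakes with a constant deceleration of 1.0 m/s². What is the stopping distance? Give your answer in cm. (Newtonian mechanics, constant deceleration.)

v₀ = 49.21 ft/s × 0.3048 = 14.9992 m/s
d = v₀² / (2a) = 14.9992² / (2 × 1.0) = 224.976 / 2.0 = 112.488 m
d = 112.488 m / 0.01 = 11250 cm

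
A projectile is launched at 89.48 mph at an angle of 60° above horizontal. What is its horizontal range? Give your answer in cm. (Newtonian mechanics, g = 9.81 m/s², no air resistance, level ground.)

v₀ = 89.48 mph × 0.44704 = 40.0011 m/s
R = v₀² × sin(2θ) / g = 40.0011² × sin(2 × 60°) / 9.81 = 1600.09 × 0.866025 / 9.81 = 141.256 m
R = 141.256 m / 0.01 = 14130 cm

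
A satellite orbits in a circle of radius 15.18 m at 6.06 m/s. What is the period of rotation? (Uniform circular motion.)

T = 2πr/v = 2π×15.18/6.06 = 15.74 s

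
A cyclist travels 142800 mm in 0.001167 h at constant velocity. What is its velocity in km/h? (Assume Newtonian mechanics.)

d = 142800 mm × 0.001 = 142.8 m
t = 0.001167 h × 3600.0 = 4.2012 s
v = d / t = 142.8 / 4.2012 = 33.9903 m/s
v = 33.9903 m/s / 0.2777777777777778 = 122.4 km/h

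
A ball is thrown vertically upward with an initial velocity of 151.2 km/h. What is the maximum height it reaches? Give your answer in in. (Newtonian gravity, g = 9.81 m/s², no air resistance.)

v₀ = 151.2 km/h × 0.2777777777777778 = 42.0 m/s
h_max = v₀² / (2g) = 42.0² / (2 × 9.81) = 1764.0 / 19.62 = 89.9083 m
h_max = 89.9083 m / 0.0254 = 3540 in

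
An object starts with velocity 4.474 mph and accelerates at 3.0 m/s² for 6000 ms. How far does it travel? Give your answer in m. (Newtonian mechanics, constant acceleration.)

v₀ = 4.474 mph × 0.44704 = 2.00006 m/s
t = 6000 ms × 0.001 = 6.0 s
d = v₀ × t + ½ × a × t² = 2.00006 × 6.0 + 0.5 × 3.0 × 6.0² = 66.0 m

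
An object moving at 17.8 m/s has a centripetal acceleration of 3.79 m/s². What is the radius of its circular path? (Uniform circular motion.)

r = v²/a_c = 17.8²/3.79 = 83.6 m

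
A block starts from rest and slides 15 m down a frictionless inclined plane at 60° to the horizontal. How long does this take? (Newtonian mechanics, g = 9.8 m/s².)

a = g sin(θ) = 9.8 × sin(60°) = 8.487 m/s²
t = √(2d/a) = √(2 × 15 / 8.487) = 1.88 s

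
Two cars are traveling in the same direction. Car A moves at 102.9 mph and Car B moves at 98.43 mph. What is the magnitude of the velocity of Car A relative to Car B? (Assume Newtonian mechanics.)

v_rel = |v_A - v_B| = |102.9 - 98.43| = 4.47 mph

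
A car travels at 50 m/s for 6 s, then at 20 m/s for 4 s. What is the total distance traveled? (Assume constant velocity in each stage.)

d₁ = v₁t₁ = 50 × 6 = 300 m
d₂ = v₂t₂ = 20 × 4 = 80 m
d_total = 300 + 80 = 380 m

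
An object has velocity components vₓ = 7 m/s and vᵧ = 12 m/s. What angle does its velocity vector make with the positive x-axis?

θ = arctan(vᵧ/vₓ) = arctan(12/7) = 59.74°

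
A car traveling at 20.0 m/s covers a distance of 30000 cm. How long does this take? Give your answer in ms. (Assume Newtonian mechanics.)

d = 30000 cm × 0.01 = 300.0 m
t = d / v = 300.0 / 20.0 = 15.0 s
t = 15.0 s / 0.001 = 15000 ms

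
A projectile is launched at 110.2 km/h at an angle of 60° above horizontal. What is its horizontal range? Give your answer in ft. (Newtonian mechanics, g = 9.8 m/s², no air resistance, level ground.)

v₀ = 110.2 km/h × 0.2777777777777778 = 30.6111 m/s
R = v₀² × sin(2θ) / g = 30.6111² × sin(2 × 60°) / 9.8 = 937.039 × 0.866025 / 9.8 = 82.806 m
R = 82.806 m / 0.3048 = 271.7 ft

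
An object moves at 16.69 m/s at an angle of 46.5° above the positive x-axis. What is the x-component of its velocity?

vₓ = v cos(θ) = 16.69 × cos(46.5°) = 11.49 m/s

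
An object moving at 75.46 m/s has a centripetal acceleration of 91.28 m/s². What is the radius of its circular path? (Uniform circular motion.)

r = v²/a_c = 75.46²/91.28 = 62.38 m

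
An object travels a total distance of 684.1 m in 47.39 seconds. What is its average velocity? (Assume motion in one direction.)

v_avg = Δd / Δt = 684.1 / 47.39 = 14.44 m/s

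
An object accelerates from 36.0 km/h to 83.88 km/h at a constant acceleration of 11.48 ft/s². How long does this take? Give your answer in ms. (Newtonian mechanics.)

v₀ = 36.0 km/h × 0.2777777777777778 = 10.0 m/s
v = 83.88 km/h × 0.2777777777777778 = 23.3 m/s
a = 11.48 ft/s² × 0.3048 = 3.4991 m/s²
t = (v - v₀) / a = (23.3 - 10.0) / 3.4991 = 3.80098 s
t = 3.80098 s / 0.001 = 3801 ms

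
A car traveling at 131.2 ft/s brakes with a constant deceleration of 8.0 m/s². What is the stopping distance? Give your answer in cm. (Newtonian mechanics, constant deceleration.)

v₀ = 131.2 ft/s × 0.3048 = 39.9898 m/s
d = v₀² / (2a) = 39.9898² / (2 × 8.0) = 1599.18 / 16.0 = 99.9488 m
d = 99.9488 m / 0.01 = 9995 cm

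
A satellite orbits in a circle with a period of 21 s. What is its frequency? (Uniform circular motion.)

f = 1/T = 1/21 = 0.0476 Hz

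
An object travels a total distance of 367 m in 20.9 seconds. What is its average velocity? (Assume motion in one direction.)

v_avg = Δd / Δt = 367 / 20.9 = 17.56 m/s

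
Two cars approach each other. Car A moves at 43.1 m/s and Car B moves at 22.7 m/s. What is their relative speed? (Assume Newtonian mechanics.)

v_rel = v_A + v_B = 43.1 + 22.7 = 65.8 m/s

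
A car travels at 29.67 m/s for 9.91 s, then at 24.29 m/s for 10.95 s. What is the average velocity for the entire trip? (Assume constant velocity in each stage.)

d₁ = v₁t₁ = 29.67 × 9.91 = 294.0297 m
d₂ = v₂t₂ = 24.29 × 10.95 = 265.9755 m
d_total = 560.0052 m, t_total = 20.86 s
v_avg = d_total/t_total = 560.0052/20.86 = 26.85 m/s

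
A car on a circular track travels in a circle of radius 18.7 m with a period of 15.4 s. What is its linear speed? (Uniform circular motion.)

v = 2πr/T = 2π×18.7/15.4 = 7.63 m/s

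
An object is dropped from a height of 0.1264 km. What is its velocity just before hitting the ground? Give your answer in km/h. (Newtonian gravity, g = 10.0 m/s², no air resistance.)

h = 0.1264 km × 1000.0 = 126.4 m
v = √(2gh) = √(2 × 10.0 × 126.4) = 50.2792 m/s
v = 50.2792 m/s / 0.2777777777777778 = 181.0 km/h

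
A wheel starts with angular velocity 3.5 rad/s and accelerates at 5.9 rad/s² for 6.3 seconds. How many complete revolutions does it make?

θ = ω₀t + ½αt² = 3.5×6.3 + ½×5.9×6.3² = 139.1355 rad
Total revolutions = θ/(2π) = 139.1355/(2π) = 22.14
Complete revolutions = ⌊22.14⌋ = 22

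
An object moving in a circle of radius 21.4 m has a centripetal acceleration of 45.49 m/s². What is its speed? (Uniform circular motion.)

v = √(a_c × r) = √(45.49 × 21.4) = 31.2 m/s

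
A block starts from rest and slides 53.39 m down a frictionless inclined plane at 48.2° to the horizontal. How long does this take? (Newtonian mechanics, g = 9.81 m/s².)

a = g sin(θ) = 9.81 × sin(48.2°) = 7.3131 m/s²
t = √(2d/a) = √(2 × 53.39 / 7.3131) = 3.82 s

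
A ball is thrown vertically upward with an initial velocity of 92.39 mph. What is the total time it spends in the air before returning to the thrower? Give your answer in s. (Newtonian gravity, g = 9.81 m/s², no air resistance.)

v₀ = 92.39 mph × 0.44704 = 41.302 m/s
t_total = 2 × v₀ / g = 2 × 41.302 / 9.81 = 8.42 s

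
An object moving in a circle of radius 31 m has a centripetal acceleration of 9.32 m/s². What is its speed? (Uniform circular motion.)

v = √(a_c × r) = √(9.32 × 31) = 17.0 m/s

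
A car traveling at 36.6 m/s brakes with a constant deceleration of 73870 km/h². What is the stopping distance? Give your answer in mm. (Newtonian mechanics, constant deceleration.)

a = 73870 km/h² × 7.716049382716049e-05 = 5.69985 m/s²
d = v₀² / (2a) = 36.6² / (2 × 5.69985) = 1339.56 / 11.3997 = 117.508 m
d = 117.508 m / 0.001 = 117500 mm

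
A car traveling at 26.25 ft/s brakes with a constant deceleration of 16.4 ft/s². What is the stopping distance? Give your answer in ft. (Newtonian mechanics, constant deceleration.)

v₀ = 26.25 ft/s × 0.3048 = 8.001 m/s
a = 16.4 ft/s² × 0.3048 = 4.99872 m/s²
d = v₀² / (2a) = 8.001² / (2 × 4.99872) = 64.016 / 9.99744 = 6.40324 m
d = 6.40324 m / 0.3048 = 21.01 ft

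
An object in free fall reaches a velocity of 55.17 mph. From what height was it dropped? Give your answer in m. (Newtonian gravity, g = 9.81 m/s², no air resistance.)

v = 55.17 mph × 0.44704 = 24.6632 m/s
h = v² / (2g) = 24.6632² / (2 × 9.81) = 31.0 m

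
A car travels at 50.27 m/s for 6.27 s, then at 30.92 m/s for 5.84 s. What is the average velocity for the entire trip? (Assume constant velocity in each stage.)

d₁ = v₁t₁ = 50.27 × 6.27 = 315.1929 m
d₂ = v₂t₂ = 30.92 × 5.84 = 180.5728 m
d_total = 495.7657 m, t_total = 12.11 s
v_avg = d_total/t_total = 495.7657/12.11 = 40.94 m/s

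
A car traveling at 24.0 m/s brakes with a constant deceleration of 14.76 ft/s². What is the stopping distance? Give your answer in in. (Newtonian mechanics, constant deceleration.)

a = 14.76 ft/s² × 0.3048 = 4.49885 m/s²
d = v₀² / (2a) = 24.0² / (2 × 4.49885) = 576.0 / 8.9977 = 64.0164 m
d = 64.0164 m / 0.0254 = 2520 in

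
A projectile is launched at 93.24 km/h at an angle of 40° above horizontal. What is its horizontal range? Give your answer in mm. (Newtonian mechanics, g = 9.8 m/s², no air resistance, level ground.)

v₀ = 93.24 km/h × 0.2777777777777778 = 25.9 m/s
R = v₀² × sin(2θ) / g = 25.9² × sin(2 × 40°) / 9.8 = 670.81 × 0.984808 / 9.8 = 67.4101 m
R = 67.4101 m / 0.001 = 67410 mm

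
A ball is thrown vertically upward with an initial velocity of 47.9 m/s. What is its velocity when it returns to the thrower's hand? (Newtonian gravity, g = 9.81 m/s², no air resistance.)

By conservation of energy (no air resistance), the ball returns to the throw height with the same speed as launch, but directed downward.
|v_ground| = v₀ = 47.9 m/s
v_ground = 47.9 m/s (downward)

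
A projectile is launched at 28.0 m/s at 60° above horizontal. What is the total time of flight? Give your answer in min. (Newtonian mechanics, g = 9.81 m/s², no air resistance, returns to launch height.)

T = 2 × v₀ × sin(θ) / g = 2 × 28.0 × sin(60°) / 9.81 = 2 × 28.0 × 0.866025 / 9.81 = 4.94367 s
T = 4.94367 s / 60.0 = 0.08239 min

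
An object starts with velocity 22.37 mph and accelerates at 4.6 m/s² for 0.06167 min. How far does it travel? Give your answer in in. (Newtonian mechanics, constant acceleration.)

v₀ = 22.37 mph × 0.44704 = 10.0003 m/s
t = 0.06167 min × 60.0 = 3.7002 s
d = v₀ × t + ½ × a × t² = 10.0003 × 3.7002 + 0.5 × 4.6 × 3.7002² = 68.4935 m
d = 68.4935 m / 0.0254 = 2697 in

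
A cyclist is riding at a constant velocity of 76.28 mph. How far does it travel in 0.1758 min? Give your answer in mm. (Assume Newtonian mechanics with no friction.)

v = 76.28 mph × 0.44704 = 34.1002 m/s
t = 0.1758 min × 60.0 = 10.548 s
d = v × t = 34.1002 × 10.548 = 359.689 m
d = 359.689 m / 0.001 = 359700 mm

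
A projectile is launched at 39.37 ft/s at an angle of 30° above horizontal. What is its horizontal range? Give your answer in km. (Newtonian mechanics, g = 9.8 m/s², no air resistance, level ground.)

v₀ = 39.37 ft/s × 0.3048 = 12.0 m/s
R = v₀² × sin(2θ) / g = 12.0² × sin(2 × 30°) / 9.8 = 144.0 × 0.866025 / 9.8 = 12.7253 m
R = 12.7253 m / 1000.0 = 0.01273 km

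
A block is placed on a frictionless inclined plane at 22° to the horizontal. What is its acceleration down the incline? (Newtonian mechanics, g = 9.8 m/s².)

a = g sin(θ) = 9.8 × sin(22°) = 9.8 × 0.3746 = 3.67 m/s²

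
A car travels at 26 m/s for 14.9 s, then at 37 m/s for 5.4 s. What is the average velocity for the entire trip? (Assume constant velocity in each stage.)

d₁ = v₁t₁ = 26 × 14.9 = 387.4 m
d₂ = v₂t₂ = 37 × 5.4 = 199.8 m
d_total = 587.2 m, t_total = 20.3 s
v_avg = d_total/t_total = 587.2/20.3 = 28.93 m/s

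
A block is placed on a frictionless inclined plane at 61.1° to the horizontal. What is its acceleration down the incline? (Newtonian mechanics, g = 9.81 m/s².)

a = g sin(θ) = 9.81 × sin(61.1°) = 9.81 × 0.8755 = 8.59 m/s²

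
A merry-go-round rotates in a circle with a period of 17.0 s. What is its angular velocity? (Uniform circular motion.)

ω = 2π/T = 2π/17.0 = 0.3696 rad/s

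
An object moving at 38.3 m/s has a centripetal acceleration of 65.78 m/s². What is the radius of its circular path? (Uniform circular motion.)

r = v²/a_c = 38.3²/65.78 = 22.3 m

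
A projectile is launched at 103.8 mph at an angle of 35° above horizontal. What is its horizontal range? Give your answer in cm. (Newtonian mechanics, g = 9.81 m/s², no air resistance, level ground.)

v₀ = 103.8 mph × 0.44704 = 46.4028 m/s
R = v₀² × sin(2θ) / g = 46.4028² × sin(2 × 35°) / 9.81 = 2153.22 × 0.939693 / 9.81 = 206.255 m
R = 206.255 m / 0.01 = 20630 cm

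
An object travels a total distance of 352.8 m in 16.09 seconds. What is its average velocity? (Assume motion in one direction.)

v_avg = Δd / Δt = 352.8 / 16.09 = 21.93 m/s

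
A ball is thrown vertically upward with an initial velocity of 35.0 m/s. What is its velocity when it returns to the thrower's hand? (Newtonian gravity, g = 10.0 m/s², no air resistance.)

By conservation of energy (no air resistance), the ball returns to the throw height with the same speed as launch, but directed downward.
|v_ground| = v₀ = 35.0 m/s
v_ground = 35.0 m/s (downward)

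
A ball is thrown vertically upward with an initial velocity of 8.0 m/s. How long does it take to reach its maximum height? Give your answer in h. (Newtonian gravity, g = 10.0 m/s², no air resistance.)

t_up = v₀ / g = 8.0 / 10.0 = 0.8 s
t_up = 0.8 s / 3600.0 = 0.0002222 h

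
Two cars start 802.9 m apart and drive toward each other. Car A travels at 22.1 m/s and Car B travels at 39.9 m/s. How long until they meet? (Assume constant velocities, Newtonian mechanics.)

Combined speed: v_combined = 22.1 + 39.9 = 62.0 m/s
Time to meet: t = d/v_combined = 802.9/62.0 = 12.95 s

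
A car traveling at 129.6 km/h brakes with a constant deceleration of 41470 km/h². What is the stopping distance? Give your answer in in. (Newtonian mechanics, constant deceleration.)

v₀ = 129.6 km/h × 0.2777777777777778 = 36.0 m/s
a = 41470 km/h² × 7.716049382716049e-05 = 3.19985 m/s²
d = v₀² / (2a) = 36.0² / (2 × 3.19985) = 1296.0 / 6.3997 = 202.509 m
d = 202.509 m / 0.0254 = 7973 in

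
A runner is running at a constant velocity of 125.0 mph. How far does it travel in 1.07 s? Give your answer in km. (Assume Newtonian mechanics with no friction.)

v = 125.0 mph × 0.44704 = 55.88 m/s
d = v × t = 55.88 × 1.07 = 59.7916 m
d = 59.7916 m / 1000.0 = 0.05979 km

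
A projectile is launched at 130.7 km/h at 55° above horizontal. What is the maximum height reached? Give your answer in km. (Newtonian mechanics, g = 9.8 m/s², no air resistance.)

v₀ = 130.7 km/h × 0.2777777777777778 = 36.3056 m/s
H = v₀² × sin²(θ) / (2g) = 36.3056² × sin(55°)² / (2 × 9.8) = 1318.1 × 0.67101 / 19.6 = 45.1254 m
H = 45.1254 m / 1000.0 = 0.04513 km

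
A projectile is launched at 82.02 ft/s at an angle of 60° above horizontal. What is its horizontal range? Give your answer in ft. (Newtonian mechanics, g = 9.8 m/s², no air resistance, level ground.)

v₀ = 82.02 ft/s × 0.3048 = 24.9997 m/s
R = v₀² × sin(2θ) / g = 24.9997² × sin(2 × 60°) / 9.8 = 624.985 × 0.866025 / 9.8 = 55.2299 m
R = 55.2299 m / 0.3048 = 181.2 ft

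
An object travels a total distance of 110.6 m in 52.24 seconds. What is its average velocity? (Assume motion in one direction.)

v_avg = Δd / Δt = 110.6 / 52.24 = 2.12 m/s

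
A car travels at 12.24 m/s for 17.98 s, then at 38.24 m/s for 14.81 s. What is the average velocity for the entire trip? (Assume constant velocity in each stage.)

d₁ = v₁t₁ = 12.24 × 17.98 = 220.0752 m
d₂ = v₂t₂ = 38.24 × 14.81 = 566.3344 m
d_total = 786.4096 m, t_total = 32.79 s
v_avg = d_total/t_total = 786.4096/32.79 = 23.98 m/s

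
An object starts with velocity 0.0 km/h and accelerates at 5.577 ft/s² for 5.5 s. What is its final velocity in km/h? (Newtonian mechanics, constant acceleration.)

v₀ = 0.0 km/h × 0.2777777777777778 = 0.0 m/s
a = 5.577 ft/s² × 0.3048 = 1.69987 m/s²
v = v₀ + a × t = 0.0 + 1.69987 × 5.5 = 9.34929 m/s
v = 9.34929 m/s / 0.2777777777777778 = 33.66 km/h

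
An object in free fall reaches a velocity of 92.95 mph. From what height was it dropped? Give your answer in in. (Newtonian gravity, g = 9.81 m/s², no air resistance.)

v = 92.95 mph × 0.44704 = 41.5524 m/s
h = v² / (2g) = 41.5524² / (2 × 9.81) = 88.0021 m
h = 88.0021 m / 0.0254 = 3465 in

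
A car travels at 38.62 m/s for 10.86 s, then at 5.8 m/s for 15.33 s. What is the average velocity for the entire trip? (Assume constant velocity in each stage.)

d₁ = v₁t₁ = 38.62 × 10.86 = 419.4132 m
d₂ = v₂t₂ = 5.8 × 15.33 = 88.914 m
d_total = 508.3272 m, t_total = 26.19 s
v_avg = d_total/t_total = 508.3272/26.19 = 19.41 m/s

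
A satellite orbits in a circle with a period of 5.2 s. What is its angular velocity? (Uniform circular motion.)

ω = 2π/T = 2π/5.2 = 1.2083 rad/s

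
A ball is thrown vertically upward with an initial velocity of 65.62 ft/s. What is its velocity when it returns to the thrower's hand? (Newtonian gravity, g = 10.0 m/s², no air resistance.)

By conservation of energy (no air resistance), the ball returns to the throw height with the same speed as launch, but directed downward.
|v_ground| = v₀ = 65.62 ft/s
v_ground = 65.62 ft/s (downward)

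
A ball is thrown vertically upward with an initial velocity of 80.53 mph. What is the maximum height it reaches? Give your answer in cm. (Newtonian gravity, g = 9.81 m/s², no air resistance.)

v₀ = 80.53 mph × 0.44704 = 36.0001 m/s
h_max = v₀² / (2g) = 36.0001² / (2 × 9.81) = 1296.01 / 19.62 = 66.0556 m
h_max = 66.0556 m / 0.01 = 6606 cm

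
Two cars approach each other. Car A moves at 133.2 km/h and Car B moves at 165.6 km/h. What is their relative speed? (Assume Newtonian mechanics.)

v_rel = v_A + v_B = 133.2 + 165.6 = 298.8 km/h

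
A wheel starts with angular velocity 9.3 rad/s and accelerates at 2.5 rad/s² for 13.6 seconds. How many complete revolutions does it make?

θ = ω₀t + ½αt² = 9.3×13.6 + ½×2.5×13.6² = 357.68 rad
Total revolutions = θ/(2π) = 357.68/(2π) = 56.93
Complete revolutions = ⌊56.93⌋ = 56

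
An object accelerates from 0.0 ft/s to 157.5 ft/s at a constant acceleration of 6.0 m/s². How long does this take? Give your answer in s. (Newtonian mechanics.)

v₀ = 0.0 ft/s × 0.3048 = 0.0 m/s
v = 157.5 ft/s × 0.3048 = 48.006 m/s
t = (v - v₀) / a = (48.006 - 0.0) / 6.0 = 8.001 s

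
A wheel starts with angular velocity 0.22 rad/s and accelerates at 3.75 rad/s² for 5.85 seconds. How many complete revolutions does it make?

θ = ω₀t + ½αt² = 0.22×5.85 + ½×3.75×5.85² = 65.4541875 rad
Total revolutions = θ/(2π) = 65.4541875/(2π) = 10.42
Complete revolutions = ⌊10.42⌋ = 10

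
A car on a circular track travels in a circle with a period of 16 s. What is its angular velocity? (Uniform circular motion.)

ω = 2π/T = 2π/16 = 0.3927 rad/s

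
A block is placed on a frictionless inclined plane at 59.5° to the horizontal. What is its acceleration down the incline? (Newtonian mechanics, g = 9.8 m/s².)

a = g sin(θ) = 9.8 × sin(59.5°) = 9.8 × 0.8616 = 8.44 m/s²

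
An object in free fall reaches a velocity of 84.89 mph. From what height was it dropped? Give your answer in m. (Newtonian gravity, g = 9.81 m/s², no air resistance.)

v = 84.89 mph × 0.44704 = 37.9492 m/s
h = v² / (2g) = 37.9492² / (2 × 9.81) = 73.4 m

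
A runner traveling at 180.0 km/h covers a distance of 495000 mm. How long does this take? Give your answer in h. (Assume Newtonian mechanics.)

d = 495000 mm × 0.001 = 495.0 m
v = 180.0 km/h × 0.2777777777777778 = 50.0 m/s
t = d / v = 495.0 / 50.0 = 9.9 s
t = 9.9 s / 3600.0 = 0.00275 h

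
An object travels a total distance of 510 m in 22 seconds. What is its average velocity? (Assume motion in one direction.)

v_avg = Δd / Δt = 510 / 22 = 23.18 m/s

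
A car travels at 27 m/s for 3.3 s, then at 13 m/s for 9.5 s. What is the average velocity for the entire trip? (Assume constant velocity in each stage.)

d₁ = v₁t₁ = 27 × 3.3 = 89.1 m
d₂ = v₂t₂ = 13 × 9.5 = 123.5 m
d_total = 212.6 m, t_total = 12.8 s
v_avg = d_total/t_total = 212.6/12.8 = 16.61 m/s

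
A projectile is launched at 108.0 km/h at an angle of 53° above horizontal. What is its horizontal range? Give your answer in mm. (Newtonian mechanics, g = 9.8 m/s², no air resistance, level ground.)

v₀ = 108.0 km/h × 0.2777777777777778 = 30.0 m/s
R = v₀² × sin(2θ) / g = 30.0² × sin(2 × 53°) / 9.8 = 900.0 × 0.961262 / 9.8 = 88.2792 m
R = 88.2792 m / 0.001 = 88280 mm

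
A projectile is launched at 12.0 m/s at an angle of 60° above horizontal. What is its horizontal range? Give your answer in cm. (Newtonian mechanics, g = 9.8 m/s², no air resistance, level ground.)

R = v₀² × sin(2θ) / g = 12.0² × sin(2 × 60°) / 9.8 = 144.0 × 0.866025 / 9.8 = 12.7253 m
R = 12.7253 m / 0.01 = 1273 cm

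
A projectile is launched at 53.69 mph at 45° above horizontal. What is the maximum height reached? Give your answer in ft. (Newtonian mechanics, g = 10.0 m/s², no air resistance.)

v₀ = 53.69 mph × 0.44704 = 24.0016 m/s
H = v₀² × sin²(θ) / (2g) = 24.0016² × sin(45°)² / (2 × 10.0) = 576.077 × 0.5 / 20.0 = 14.4019 m
H = 14.4019 m / 0.3048 = 47.25 ft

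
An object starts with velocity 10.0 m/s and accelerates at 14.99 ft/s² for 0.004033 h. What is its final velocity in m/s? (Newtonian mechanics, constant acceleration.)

a = 14.99 ft/s² × 0.3048 = 4.56895 m/s²
t = 0.004033 h × 3600.0 = 14.5188 s
v = v₀ + a × t = 10.0 + 4.56895 × 14.5188 = 76.34 m/s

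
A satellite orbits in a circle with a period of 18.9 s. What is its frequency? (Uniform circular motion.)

f = 1/T = 1/18.9 = 0.0529 Hz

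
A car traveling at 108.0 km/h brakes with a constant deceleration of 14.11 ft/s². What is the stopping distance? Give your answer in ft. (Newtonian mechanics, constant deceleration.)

v₀ = 108.0 km/h × 0.2777777777777778 = 30.0 m/s
a = 14.11 ft/s² × 0.3048 = 4.30073 m/s²
d = v₀² / (2a) = 30.0² / (2 × 4.30073) = 900.0 / 8.60146 = 104.633 m
d = 104.633 m / 0.3048 = 343.3 ft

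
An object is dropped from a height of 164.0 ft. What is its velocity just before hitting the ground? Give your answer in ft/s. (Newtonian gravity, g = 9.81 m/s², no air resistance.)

h = 164.0 ft × 0.3048 = 49.9872 m
v = √(2gh) = √(2 × 9.81 × 49.9872) = 31.3169 m/s
v = 31.3169 m/s / 0.3048 = 102.7 ft/s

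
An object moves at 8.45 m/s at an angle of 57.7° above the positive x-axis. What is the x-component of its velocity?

vₓ = v cos(θ) = 8.45 × cos(57.7°) = 4.52 m/s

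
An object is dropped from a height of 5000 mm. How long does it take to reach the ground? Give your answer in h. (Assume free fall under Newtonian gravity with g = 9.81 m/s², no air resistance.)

h = 5000 mm × 0.001 = 5.0 m
t = √(2h/g) = √(2 × 5.0 / 9.81) = 1.00964 s
t = 1.00964 s / 3600.0 = 0.0002805 h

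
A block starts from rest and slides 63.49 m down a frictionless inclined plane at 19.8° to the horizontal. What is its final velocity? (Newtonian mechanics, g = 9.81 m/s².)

a = g sin(θ) = 9.81 × sin(19.8°) = 3.323 m/s²
v = √(2ad) = √(2 × 3.323 × 63.49) = 20.54 m/s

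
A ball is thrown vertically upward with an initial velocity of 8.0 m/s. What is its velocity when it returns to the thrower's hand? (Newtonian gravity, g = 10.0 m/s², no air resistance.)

By conservation of energy (no air resistance), the ball returns to the throw height with the same speed as launch, but directed downward.
|v_ground| = v₀ = 8.0 m/s
v_ground = 8.0 m/s (downward)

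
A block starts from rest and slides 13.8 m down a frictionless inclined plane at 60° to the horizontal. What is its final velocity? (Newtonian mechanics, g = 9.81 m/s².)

a = g sin(θ) = 9.81 × sin(60°) = 8.4957 m/s²
v = √(2ad) = √(2 × 8.4957 × 13.8) = 15.31 m/s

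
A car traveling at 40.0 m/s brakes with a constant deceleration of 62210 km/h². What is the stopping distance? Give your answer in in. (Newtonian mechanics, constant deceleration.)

a = 62210 km/h² × 7.716049382716049e-05 = 4.80015 m/s²
d = v₀² / (2a) = 40.0² / (2 × 4.80015) = 1600.0 / 9.6003 = 166.661 m
d = 166.661 m / 0.0254 = 6561 in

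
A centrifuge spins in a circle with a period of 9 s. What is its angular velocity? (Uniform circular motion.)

ω = 2π/T = 2π/9 = 0.6981 rad/s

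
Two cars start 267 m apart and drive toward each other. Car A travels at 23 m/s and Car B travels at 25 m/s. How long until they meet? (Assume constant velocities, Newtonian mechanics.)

Combined speed: v_combined = 23 + 25 = 48 m/s
Time to meet: t = d/v_combined = 267/48 = 5.56 s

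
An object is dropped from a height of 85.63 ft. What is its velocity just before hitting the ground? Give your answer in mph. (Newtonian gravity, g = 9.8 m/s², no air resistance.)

h = 85.63 ft × 0.3048 = 26.1 m
v = √(2gh) = √(2 × 9.8 × 26.1) = 22.6177 m/s
v = 22.6177 m/s / 0.44704 = 50.59 mph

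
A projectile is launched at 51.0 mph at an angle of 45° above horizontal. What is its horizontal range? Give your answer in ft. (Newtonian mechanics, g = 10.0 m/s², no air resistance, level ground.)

v₀ = 51.0 mph × 0.44704 = 22.799 m/s
R = v₀² × sin(2θ) / g = 22.799² × sin(2 × 45°) / 10.0 = 519.794 × 1.0 / 10.0 = 51.9794 m
R = 51.9794 m / 0.3048 = 170.5 ft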